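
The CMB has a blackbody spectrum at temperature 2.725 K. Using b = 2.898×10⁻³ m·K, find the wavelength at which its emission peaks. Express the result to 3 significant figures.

λ_max ≈ 1.06 mm

Wien's displacement law: λ_max = b/T = (2.898×10⁻³ m·K)/(2.725 K) = 1.063×10⁻³ m.
That is 1.06 mm, in the microwave range.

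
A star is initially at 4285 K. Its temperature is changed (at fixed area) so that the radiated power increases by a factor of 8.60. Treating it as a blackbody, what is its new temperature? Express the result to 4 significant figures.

T₂ ≈ 7338 K

P ∝ T⁴, so T₂/T₁ = (P₂/P₁)^(1/4) = (8.60)^(1/4) = 1.71248.
T₂ = 4285 × 1.71248 = 7338 K.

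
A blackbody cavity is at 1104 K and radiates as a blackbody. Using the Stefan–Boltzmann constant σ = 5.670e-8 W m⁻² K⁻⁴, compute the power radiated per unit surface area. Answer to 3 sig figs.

Stefan–Boltzmann: I = σT⁴ = 5.670×10⁻⁸ × (1104)⁴ = 8.42×10⁴ W/m².

I ≈ 8.42×10⁴ W/m²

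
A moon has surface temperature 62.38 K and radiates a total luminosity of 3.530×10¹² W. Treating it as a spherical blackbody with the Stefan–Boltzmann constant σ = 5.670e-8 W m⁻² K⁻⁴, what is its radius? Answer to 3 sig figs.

R ≈ 5.72×10⁵ m

L = 4πR²σT⁴ ⇒ R = √(L/(4πσT⁴)).
σT⁴ = 0.858548 W/m², so R = √(3.530×10¹²/(4π×0.858548)) = 5.72×10⁵ m.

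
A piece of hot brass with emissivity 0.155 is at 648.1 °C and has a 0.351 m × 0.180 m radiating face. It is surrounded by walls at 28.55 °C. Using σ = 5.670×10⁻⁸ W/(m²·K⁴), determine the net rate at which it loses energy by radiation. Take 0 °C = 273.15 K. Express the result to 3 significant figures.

T = 648.1 °C + 273.15 = 921.25 K.
Surroundings: T = 28.55 °C + 273.15 = 301.70 K.
Area A = 0.351 × 0.180 = 0.06318 m².
Net radiated power P_net = εσA(T⁴ − T₀⁴) = 0.155×5.670×10⁻⁸×0.06318×(921.25⁴ − 301.70⁴).
T⁴ − T₀⁴ = 7.20294×10¹¹ − 8.28517×10⁹ = 7.12009×10¹¹ K⁴, so P_net = 395 W.

Net loss ≈ 395 W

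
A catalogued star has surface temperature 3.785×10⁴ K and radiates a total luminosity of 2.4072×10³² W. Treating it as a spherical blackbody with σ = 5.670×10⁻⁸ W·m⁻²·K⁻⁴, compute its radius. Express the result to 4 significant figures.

L = 4πR²σT⁴ ⇒ R = √(L/(4πσT⁴)).
σT⁴ = 1.16371×10¹¹ W/m², so R = √(2.4072×10³²/(4π×1.16371×10¹¹)) = 1.283×10¹⁰ m.

R ≈ 1.283×10¹⁰ m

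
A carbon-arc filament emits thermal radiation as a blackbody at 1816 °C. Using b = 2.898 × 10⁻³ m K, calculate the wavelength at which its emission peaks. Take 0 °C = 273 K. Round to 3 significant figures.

T = 1816 °C + 273 = 2089 K.
Wien's displacement law: λ_max = b/T = (2.898×10⁻³ m·K)/(2089 K) = 1.387×10⁻⁶ m.
That is 1.39 μm, in the infrared range.

λ_max ≈ 1.39 μm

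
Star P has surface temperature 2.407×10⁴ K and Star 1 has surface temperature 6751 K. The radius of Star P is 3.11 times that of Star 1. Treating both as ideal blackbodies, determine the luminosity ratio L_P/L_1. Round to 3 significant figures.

L ∝ R²T⁴, so L_P/L_1 = (R_P/R_1)²(T_P/T_1)⁴ = (3.11)² × (2.407×10⁴/6751)⁴ = 9.6721 × 161.596 = 1.56×10³.

L_P/L_1 ≈ 1.56×10³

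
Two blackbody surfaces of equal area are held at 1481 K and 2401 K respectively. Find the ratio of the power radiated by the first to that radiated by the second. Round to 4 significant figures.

With equal areas, P₁/P₂ = (T₁/T₂)⁴ = (1481/2401)⁴ = 0.1448.

P₁/P₂ ≈ 0.1448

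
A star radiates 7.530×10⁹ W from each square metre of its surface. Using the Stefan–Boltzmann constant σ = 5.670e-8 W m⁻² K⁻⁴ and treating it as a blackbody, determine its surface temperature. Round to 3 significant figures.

T ≈ 1.91×10⁴ K

I = σT⁴, so T = (I/σ)^(1/4) = (7.530×10⁹/(5.670×10⁻⁸))^(1/4) = 1.91×10⁴ K.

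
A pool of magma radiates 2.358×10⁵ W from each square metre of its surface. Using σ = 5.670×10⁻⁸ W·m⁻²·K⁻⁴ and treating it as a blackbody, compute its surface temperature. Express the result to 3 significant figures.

T ≈ 1.43×10³ K

I = σT⁴, so T = (I/σ)^(1/4) = (2.358×10⁵/(5.670×10⁻⁸))^(1/4) = 1.43×10³ K.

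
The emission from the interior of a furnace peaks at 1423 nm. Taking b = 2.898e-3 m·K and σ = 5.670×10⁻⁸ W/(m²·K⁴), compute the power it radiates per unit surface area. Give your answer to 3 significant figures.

I ≈ 9.75×10⁵ W/m²

Wien's law: T = b/λ_max = 2.898×10⁻³/1.423×10⁻⁶ = 2036.54 K.
Then I = σT⁴ = 5.670×10⁻⁸×(2036.54)⁴ = 9.75×10⁵ W/m².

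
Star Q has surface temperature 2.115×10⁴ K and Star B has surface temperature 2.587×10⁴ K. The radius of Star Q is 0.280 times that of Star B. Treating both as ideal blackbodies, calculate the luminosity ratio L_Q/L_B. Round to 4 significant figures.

L ∝ R²T⁴, so L_Q/L_B = (R_Q/R_B)²(T_Q/T_B)⁴ = (0.280)² × (2.115×10⁴/2.587×10⁴)⁴ = 0.0784 × 0.446741 = 0.03502.

L_Q/L_B ≈ 0.03502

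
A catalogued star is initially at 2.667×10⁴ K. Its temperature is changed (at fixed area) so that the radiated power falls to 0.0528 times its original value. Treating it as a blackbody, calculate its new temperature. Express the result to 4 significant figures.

P ∝ T⁴, so T₂/T₁ = (P₂/P₁)^(1/4) = (0.0528)^(1/4) = 0.479356.
T₂ = 2.667×10⁴ × 0.479356 = 1.278×10⁴ K.

T₂ ≈ 1.278×10⁴ K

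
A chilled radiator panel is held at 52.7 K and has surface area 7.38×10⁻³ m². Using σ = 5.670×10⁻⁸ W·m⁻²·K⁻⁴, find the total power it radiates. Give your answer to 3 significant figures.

P ≈ 3.23×10⁻³ W

Area A = 7.38×10⁻³ m².
P = σAT⁴ = 5.670×10⁻⁸ × 7.38×10⁻³ × (52.7)⁴ = 3.23×10⁻³ W.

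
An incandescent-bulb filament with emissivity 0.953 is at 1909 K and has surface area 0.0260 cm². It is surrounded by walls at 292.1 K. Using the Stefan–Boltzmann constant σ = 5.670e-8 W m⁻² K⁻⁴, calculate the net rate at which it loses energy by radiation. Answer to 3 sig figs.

Area A = 0.0260 cm² = 2.60×10⁻⁶ m².
Net radiated power P_net = εσA(T⁴ − T₀⁴) = 0.953×5.670×10⁻⁸×2.60×10⁻⁶×(1909⁴ − 292.1⁴).
T⁴ − T₀⁴ = 1.32808×10¹³ − 7.27991×10⁹ = 1.32735×10¹³ K⁴, so P_net = 1.86 W.

Net loss ≈ 1.86 W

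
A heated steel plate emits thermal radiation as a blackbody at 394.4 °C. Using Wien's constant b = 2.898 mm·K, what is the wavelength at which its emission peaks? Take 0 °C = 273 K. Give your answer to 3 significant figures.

T = 394.4 °C + 273 = 667.4 K.
Wien's displacement law: λ_max = b/T = (2.898×10⁻³ m·K)/(667.4 K) = 4.342×10⁻⁶ m.
That is 4.34 μm, in the infrared range.

λ_max ≈ 4.34 μm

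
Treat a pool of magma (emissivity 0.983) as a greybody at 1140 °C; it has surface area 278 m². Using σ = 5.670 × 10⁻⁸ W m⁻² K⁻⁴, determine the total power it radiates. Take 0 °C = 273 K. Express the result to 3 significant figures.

T = 1140 °C + 273 = 1413 K.
Area A = 278 m².
P = εσAT⁴ = 0.983 × 5.670×10⁻⁸ × 278 × (1413)⁴ = 6.18×10⁷ W.

P ≈ 6.18×10⁷ W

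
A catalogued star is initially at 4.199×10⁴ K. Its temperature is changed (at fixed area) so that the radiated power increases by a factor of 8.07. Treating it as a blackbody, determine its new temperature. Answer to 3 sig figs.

T₂ ≈ 7.08×10⁴ K

P ∝ T⁴, so T₂/T₁ = (P₂/P₁)^(1/4) = (8.07)^(1/4) = 1.68546.
T₂ = 4.199×10⁴ × 1.68546 = 7.08×10⁴ K.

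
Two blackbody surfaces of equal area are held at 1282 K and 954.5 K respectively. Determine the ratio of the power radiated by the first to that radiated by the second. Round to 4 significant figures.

With equal areas, P₁/P₂ = (T₁/T₂)⁴ = (1282/954.5)⁴ = 3.254.

P₁/P₂ ≈ 3.254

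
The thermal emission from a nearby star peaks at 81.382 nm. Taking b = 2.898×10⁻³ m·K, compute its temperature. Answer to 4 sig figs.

Wien's law gives T = b/λ_max = (2.898×10⁻³ m·K)/(8.1382×10⁻⁸ m) = 3.561×10⁴ K.

T ≈ 3.561×10⁴ K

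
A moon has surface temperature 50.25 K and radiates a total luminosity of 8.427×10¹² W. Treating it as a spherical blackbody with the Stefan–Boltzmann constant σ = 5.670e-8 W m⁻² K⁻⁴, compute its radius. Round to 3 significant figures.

R ≈ 1.36×10⁶ m

L = 4πR²σT⁴ ⇒ R = √(L/(4πσT⁴)).
σT⁴ = 0.361516 W/m², so R = √(8.427×10¹²/(4π×0.361516)) = 1.36×10⁶ m.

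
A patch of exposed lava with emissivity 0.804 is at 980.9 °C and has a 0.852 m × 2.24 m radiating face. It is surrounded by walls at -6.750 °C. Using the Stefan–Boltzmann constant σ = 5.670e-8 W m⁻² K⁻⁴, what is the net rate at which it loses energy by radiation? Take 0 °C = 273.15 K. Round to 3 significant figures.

T = 980.9 °C + 273.15 = 1254.05 K.
Surroundings: T = -6.750 °C + 273.15 = 266.400 K.
Area A = 0.852 × 2.24 = 1.90848 m².
Net radiated power P_net = εσA(T⁴ − T₀⁴) = 0.804×5.670×10⁻⁸×1.90848×(1254.05⁴ − 266.400⁴).
T⁴ − T₀⁴ = 2.47320×10¹² − 5.03659×10⁹ = 2.46816×10¹² K⁴, so P_net = 2.15×10⁵ W.

Net loss ≈ 2.15×10⁵ W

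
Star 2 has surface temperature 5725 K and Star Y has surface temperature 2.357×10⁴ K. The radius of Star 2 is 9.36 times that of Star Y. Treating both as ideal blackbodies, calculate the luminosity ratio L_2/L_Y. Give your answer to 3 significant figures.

L ∝ R²T⁴, so L_2/L_Y = (R_2/R_Y)²(T_2/T_Y)⁴ = (9.36)² × (5725/2.357×10⁴)⁴ = 87.6096 × 3.48068×10⁻³ = 0.305.

L_2/L_Y ≈ 0.305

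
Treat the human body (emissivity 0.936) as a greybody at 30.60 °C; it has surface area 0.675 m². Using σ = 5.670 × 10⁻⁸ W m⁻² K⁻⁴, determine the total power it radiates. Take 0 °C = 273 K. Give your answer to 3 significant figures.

T = 30.60 °C + 273 = 303.60 K.
Area A = 0.675 m².
P = εσAT⁴ = 0.936 × 5.670×10⁻⁸ × 0.675 × (303.60)⁴ = 304 W.

P ≈ 304 W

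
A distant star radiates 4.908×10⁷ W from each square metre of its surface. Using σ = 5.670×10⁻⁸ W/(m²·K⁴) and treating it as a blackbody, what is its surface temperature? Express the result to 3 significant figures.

T ≈ 5.42×10³ K

I = σT⁴, so T = (I/σ)^(1/4) = (4.908×10⁷/(5.670×10⁻⁸))^(1/4) = 5.42×10³ K.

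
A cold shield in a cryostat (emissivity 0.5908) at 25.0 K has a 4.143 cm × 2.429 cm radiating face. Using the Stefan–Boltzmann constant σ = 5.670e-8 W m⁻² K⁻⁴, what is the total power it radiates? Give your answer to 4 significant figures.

P ≈ 1.317×10⁻⁵ W

Area A = 0.04143 × 0.02429 = 1.00633×10⁻³ m².
P = εσAT⁴ = 0.5908 × 5.670×10⁻⁸ × 1.00633×10⁻³ × (25.0)⁴ = 1.317×10⁻⁵ W.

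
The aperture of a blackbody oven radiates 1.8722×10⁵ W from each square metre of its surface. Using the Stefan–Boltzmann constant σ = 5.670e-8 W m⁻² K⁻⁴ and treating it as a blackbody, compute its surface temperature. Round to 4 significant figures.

T ≈ 1348 K

I = σT⁴, so T = (I/σ)^(1/4) = (1.8722×10⁵/(5.670×10⁻⁸))^(1/4) = 1348 K.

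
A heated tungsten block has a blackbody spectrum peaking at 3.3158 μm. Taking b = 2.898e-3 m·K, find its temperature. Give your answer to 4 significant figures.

Wien's law gives T = b/λ_max = (2.898×10⁻³ m·K)/(3.3158×10⁻⁶ m) = 874.0 K.

T ≈ 874.0 K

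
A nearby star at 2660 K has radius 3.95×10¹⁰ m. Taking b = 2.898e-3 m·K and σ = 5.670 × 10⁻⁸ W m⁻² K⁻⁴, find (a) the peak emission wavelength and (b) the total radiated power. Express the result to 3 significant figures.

(a) λ_max = b/T = 2.898×10⁻³/2660 = 1.089×10⁻⁶ m = 1.09 μm.
Surface area A = 4πR² = 4π(3.95×10¹⁰ m)² = 1.96067×10²² m².
(b) P = σAT⁴ = 5.670×10⁻⁸×1.96067×10²²×(2660)⁴ = 5.57×10²⁸ W.

λ_max ≈ 1.09 μm; P ≈ 5.57×10²⁸ W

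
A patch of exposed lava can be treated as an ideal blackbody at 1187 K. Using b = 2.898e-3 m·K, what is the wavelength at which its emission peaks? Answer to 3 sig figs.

Wien's displacement law: λ_max = b/T = (2.898×10⁻³ m·K)/(1187 K) = 2.441×10⁻⁶ m.
That is 2.44×10³ nm, in the infrared range.

λ_max ≈ 2.44×10³ nm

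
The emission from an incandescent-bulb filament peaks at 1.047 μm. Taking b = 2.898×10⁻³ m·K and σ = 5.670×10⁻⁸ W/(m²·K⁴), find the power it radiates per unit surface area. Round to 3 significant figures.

Wien's law: T = b/λ_max = 2.898×10⁻³/1.047×10⁻⁶ = 2767.91 K.
Then I = σT⁴ = 5.670×10⁻⁸×(2767.91)⁴ = 3.33×10⁶ W/m².

I ≈ 3.33×10⁶ W/m²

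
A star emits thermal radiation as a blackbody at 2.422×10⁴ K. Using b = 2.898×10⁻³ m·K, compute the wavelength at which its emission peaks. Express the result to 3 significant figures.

Wien's displacement law: λ_max = b/T = (2.898×10⁻³ m·K)/(2.422×10⁴ K) = 1.197×10⁻⁷ m.
That is 120 nm, in the ultraviolet range.

λ_max ≈ 120 nm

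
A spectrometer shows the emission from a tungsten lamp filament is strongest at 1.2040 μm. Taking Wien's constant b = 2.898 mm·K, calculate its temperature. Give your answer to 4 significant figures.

Wien's law gives T = b/λ_max = (2.898×10⁻³ m·K)/(1.2040×10⁻⁶ m) = 2407 K.

T ≈ 2407 K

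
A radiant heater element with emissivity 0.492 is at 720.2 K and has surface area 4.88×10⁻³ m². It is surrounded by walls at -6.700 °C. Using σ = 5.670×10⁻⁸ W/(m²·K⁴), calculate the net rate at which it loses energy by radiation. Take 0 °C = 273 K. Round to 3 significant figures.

Surroundings: T = -6.700 °C + 273 = 266.300 K.
Area A = 4.88×10⁻³ m².
Net radiated power P_net = εσA(T⁴ − T₀⁴) = 0.492×5.670×10⁻⁸×4.88×10⁻³×(720.2⁴ − 266.300⁴).
T⁴ − T₀⁴ = 2.69037×10¹¹ − 5.02904×10⁹ = 2.64008×10¹¹ K⁴, so P_net = 35.9 W.

Net loss ≈ 35.9 W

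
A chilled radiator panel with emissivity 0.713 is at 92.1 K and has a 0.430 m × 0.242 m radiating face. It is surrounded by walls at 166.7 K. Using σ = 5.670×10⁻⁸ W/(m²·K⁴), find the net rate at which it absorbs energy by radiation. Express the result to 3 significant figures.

Net gain ≈ 2.95 W

Area A = 0.430 × 0.242 = 0.10406 m².
Net radiated power P_net = εσA(T⁴ − T₀⁴) = 0.713×5.670×10⁻⁸×0.10406×(92.1⁴ − 166.7⁴).
T⁴ − T₀⁴ = 7.19513×10⁷ − 7.72222×10⁸ = -7.00271×10⁸ K⁴, so P_net = -2.95 W — negative, meaning a net gain of 2.95 W.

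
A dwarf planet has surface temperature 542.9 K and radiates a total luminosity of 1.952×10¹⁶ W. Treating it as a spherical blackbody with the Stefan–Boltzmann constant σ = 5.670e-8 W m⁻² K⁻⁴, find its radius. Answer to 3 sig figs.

R ≈ 5.62×10⁵ m

L = 4πR²σT⁴ ⇒ R = √(L/(4πσT⁴)).
σT⁴ = 4925.64 W/m², so R = √(1.952×10¹⁶/(4π×4925.64)) = 5.62×10⁵ m.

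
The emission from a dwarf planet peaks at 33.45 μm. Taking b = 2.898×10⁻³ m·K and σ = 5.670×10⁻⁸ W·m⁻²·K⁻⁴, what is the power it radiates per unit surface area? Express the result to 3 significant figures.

I ≈ 3.19 W/m²

Wien's law: T = b/λ_max = 2.898×10⁻³/3.345×10⁻⁵ = 86.6368 K.
Then I = σT⁴ = 5.670×10⁻⁸×(86.6368)⁴ = 3.19 W/m².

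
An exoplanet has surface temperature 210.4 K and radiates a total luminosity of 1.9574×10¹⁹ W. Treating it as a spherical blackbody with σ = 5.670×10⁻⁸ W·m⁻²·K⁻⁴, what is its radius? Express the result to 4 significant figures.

L = 4πR²σT⁴ ⇒ R = √(L/(4πσT⁴)).
σT⁴ = 111.113 W/m², so R = √(1.9574×10¹⁹/(4π×111.113)) = 1.184×10⁸ m.

R ≈ 1.184×10⁸ m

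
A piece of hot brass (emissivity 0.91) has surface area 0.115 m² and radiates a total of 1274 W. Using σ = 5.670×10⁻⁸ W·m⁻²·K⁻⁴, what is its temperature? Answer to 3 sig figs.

T ≈ 681 K

Area A = 0.115 m².
P = εσAT⁴ ⇒ T = (P/(εσA))^(1/4) = (1274/(0.91×5.670×10⁻⁸×0.115))^(1/4) = 681 K.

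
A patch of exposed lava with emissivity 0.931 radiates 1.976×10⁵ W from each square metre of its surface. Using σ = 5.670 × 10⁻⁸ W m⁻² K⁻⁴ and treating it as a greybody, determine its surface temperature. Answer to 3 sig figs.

I = εσT⁴, so T = (I/εσ)^(1/4) = (1.976×10⁵/(0.931×5.670×10⁻⁸))^(1/4) = 1.39×10³ K.

T ≈ 1.39×10³ K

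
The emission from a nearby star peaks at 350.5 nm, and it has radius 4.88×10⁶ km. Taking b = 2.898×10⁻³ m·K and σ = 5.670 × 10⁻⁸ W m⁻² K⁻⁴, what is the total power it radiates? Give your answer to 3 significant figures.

P ≈ 7.93×10²⁸ W

Wien's law: T = b/λ_max = 2.898×10⁻³/3.505×10⁻⁷ = 8268.19 K.
Surface area A = 4πR² = 4π(4.88×10⁹ m)² = 2.99261×10²⁰ m².
Then P = σAT⁴ = 5.670×10⁻⁸×2.99261×10²⁰×(8268.19)⁴ = 7.93×10²⁸ W.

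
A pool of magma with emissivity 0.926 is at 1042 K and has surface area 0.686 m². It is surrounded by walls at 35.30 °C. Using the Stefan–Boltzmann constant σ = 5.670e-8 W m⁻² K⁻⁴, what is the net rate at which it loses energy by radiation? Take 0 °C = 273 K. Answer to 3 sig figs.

Net loss ≈ 4.21×10⁴ W

Surroundings: T = 35.30 °C + 273 = 308.30 K.
Area A = 0.686 m².
Net radiated power P_net = εσA(T⁴ − T₀⁴) = 0.926×5.670×10⁻⁸×0.686×(1042⁴ − 308.30⁴).
T⁴ − T₀⁴ = 1.17888×10¹² − 9.03429×10⁹ = 1.16985×10¹² K⁴, so P_net = 4.21×10⁴ W.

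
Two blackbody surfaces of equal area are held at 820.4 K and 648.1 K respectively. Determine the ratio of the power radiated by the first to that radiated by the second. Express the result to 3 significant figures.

P₁/P₂ ≈ 2.57

With equal areas, P₁/P₂ = (T₁/T₂)⁴ = (820.4/648.1)⁴ = 2.57.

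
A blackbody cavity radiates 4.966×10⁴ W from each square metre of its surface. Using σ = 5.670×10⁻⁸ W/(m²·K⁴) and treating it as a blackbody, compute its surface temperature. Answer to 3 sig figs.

I = σT⁴, so T = (I/σ)^(1/4) = (4.966×10⁴/(5.670×10⁻⁸))^(1/4) = 967 K.

T ≈ 967 K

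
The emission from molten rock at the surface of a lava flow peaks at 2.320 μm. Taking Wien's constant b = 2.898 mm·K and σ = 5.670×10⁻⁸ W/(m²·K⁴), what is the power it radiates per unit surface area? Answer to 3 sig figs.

Wien's law: T = b/λ_max = 2.898×10⁻³/2.320×10⁻⁶ = 1249.14 K.
Then I = σT⁴ = 5.670×10⁻⁸×(1249.14)⁴ = 1.38×10⁵ W/m².

I ≈ 1.38×10⁵ W/m²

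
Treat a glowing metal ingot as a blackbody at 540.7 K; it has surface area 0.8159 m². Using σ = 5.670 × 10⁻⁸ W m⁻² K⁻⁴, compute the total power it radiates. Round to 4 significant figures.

Area A = 0.8159 m².
P = σAT⁴ = 5.670×10⁻⁸ × 0.8159 × (540.7)⁴ = 3954 W.

P ≈ 3954 W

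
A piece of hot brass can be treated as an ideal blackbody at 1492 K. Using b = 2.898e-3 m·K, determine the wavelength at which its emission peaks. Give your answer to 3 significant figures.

Wien's displacement law: λ_max = b/T = (2.898×10⁻³ m·K)/(1492 K) = 1.942×10⁻⁶ m.
That is 1.94 μm, in the infrared range.

λ_max ≈ 1.94 μm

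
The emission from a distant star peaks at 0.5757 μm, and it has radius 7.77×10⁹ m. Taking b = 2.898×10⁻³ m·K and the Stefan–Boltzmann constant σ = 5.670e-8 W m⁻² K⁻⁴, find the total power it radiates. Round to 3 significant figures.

Wien's law: T = b/λ_max = 2.898×10⁻³/5.757×10⁻⁷ = 5033.87 K.
Surface area A = 4πR² = 4π(7.77×10⁹ m)² = 7.58668×10²⁰ m².
Then P = σAT⁴ = 5.670×10⁻⁸×7.58668×10²⁰×(5033.87)⁴ = 2.76×10²⁸ W.

P ≈ 2.76×10²⁸ W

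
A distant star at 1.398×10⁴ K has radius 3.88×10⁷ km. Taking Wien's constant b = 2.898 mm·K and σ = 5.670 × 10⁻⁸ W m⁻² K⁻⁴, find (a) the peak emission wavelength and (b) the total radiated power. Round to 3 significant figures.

(a) λ_max = b/T = 2.898×10⁻³/1.398×10⁴ = 2.073×10⁻⁷ m = 207 nm.
Surface area A = 4πR² = 4π(3.88×10¹⁰ m)² = 1.89179×10²² m².
(b) P = σAT⁴ = 5.670×10⁻⁸×1.89179×10²²×(1.398×10⁴)⁴ = 4.10×10³¹ W.

λ_max ≈ 207 nm; P ≈ 4.10×10³¹ W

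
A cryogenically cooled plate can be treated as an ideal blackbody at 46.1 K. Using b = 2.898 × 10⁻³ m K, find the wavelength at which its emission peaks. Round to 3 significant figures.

λ_max ≈ 62.9 μm

Wien's displacement law: λ_max = b/T = (2.898×10⁻³ m·K)/(46.1 K) = 6.286×10⁻⁵ m.
That is 62.9 μm, in the infrared range.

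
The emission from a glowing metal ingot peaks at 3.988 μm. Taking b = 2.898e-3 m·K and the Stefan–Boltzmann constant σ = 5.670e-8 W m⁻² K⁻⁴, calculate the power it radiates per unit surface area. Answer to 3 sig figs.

Wien's law: T = b/λ_max = 2.898×10⁻³/3.988×10⁻⁶ = 726.680 K.
Then I = σT⁴ = 5.670×10⁻⁸×(726.680)⁴ = 1.58×10⁴ W/m².

I ≈ 1.58×10⁴ W/m²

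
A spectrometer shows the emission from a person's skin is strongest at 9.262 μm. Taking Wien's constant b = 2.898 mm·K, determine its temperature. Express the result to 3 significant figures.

Wien's law gives T = b/λ_max = (2.898×10⁻³ m·K)/(9.262×10⁻⁶ m) = 313 K.

T ≈ 313 K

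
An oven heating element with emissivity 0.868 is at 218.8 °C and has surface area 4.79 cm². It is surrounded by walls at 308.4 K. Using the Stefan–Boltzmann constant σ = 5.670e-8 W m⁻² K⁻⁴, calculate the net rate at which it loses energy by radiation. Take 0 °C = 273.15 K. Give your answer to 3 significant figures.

T = 218.8 °C + 273.15 = 491.95 K.
Area A = 4.79 cm² = 4.79×10⁻⁴ m².
Net radiated power P_net = εσA(T⁴ − T₀⁴) = 0.868×5.670×10⁻⁸×4.79×10⁻⁴×(491.95⁴ − 308.4⁴).
T⁴ − T₀⁴ = 5.85712×10¹⁰ − 9.04602×10⁹ = 4.95252×10¹⁰ K⁴, so P_net = 1.17 W.

Net loss ≈ 1.17 W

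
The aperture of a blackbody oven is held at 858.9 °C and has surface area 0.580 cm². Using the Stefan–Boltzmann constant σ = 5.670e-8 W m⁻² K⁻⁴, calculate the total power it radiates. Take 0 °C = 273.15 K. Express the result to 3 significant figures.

T = 858.9 °C + 273.15 = 1132.05 K.
Area A = 0.580 cm² = 5.80×10⁻⁵ m².
P = σAT⁴ = 5.670×10⁻⁸ × 5.80×10⁻⁵ × (1132.05)⁴ = 5.40 W.

P ≈ 5.40 W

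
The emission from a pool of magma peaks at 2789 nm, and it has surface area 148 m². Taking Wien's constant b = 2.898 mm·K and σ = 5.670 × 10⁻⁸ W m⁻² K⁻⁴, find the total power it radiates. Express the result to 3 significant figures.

P ≈ 9.78×10⁶ W

Wien's law: T = b/λ_max = 2.898×10⁻³/2.789×10⁻⁶ = 1039.08 K.
Area A = 148 m².
Then P = σAT⁴ = 5.670×10⁻⁸×148×(1039.08)⁴ = 9.78×10⁶ W.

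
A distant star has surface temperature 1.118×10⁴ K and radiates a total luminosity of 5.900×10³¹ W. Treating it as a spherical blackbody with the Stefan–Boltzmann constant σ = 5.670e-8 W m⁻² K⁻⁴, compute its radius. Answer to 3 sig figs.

L = 4πR²σT⁴ ⇒ R = √(L/(4πσT⁴)).
σT⁴ = 8.85830×10⁸ W/m², so R = √(5.900×10³¹/(4π×8.85830×10⁸)) = 7.28×10¹⁰ m.

R ≈ 7.28×10¹⁰ m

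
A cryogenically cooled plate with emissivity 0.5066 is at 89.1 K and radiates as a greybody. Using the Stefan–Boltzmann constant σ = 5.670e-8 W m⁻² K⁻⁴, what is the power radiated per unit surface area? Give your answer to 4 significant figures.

Stefan–Boltzmann: I = εσT⁴ = 0.5066 × 5.670×10⁻⁸ × (89.1)⁴ = 1.810 W/m².

I ≈ 1.810 W/m²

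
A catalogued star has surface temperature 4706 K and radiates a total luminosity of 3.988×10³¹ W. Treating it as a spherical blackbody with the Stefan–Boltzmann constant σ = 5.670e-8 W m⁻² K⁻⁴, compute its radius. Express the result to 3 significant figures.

R ≈ 3.38×10¹¹ m

L = 4πR²σT⁴ ⇒ R = √(L/(4πσT⁴)).
σT⁴ = 2.78093×10⁷ W/m², so R = √(3.988×10³¹/(4π×2.78093×10⁷)) = 3.38×10¹¹ m.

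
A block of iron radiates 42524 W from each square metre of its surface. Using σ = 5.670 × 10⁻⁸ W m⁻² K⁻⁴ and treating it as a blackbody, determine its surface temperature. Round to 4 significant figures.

T ≈ 930.6 K

I = σT⁴, so T = (I/σ)^(1/4) = (42524/(5.670×10⁻⁸))^(1/4) = 930.6 K.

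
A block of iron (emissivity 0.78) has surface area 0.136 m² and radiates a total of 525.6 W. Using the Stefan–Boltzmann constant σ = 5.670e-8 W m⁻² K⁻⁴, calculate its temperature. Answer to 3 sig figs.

T ≈ 544 K

Area A = 0.136 m².
P = εσAT⁴ ⇒ T = (P/(εσA))^(1/4) = (525.6/(0.78×5.670×10⁻⁸×0.136))^(1/4) = 544 K.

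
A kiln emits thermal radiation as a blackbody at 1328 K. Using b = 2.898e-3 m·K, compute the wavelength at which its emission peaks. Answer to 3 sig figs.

Wien's displacement law: λ_max = b/T = (2.898×10⁻³ m·K)/(1328 K) = 2.182×10⁻⁶ m.
That is 2.18×10³ nm, in the infrared range.

λ_max ≈ 2.18×10³ nm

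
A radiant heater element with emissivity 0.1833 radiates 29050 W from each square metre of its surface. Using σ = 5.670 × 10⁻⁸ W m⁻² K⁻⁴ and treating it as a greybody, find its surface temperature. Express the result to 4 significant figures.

T ≈ 1293 K

I = εσT⁴, so T = (I/εσ)^(1/4) = (29050/(0.1833×5.670×10⁻⁸))^(1/4) = 1293 K.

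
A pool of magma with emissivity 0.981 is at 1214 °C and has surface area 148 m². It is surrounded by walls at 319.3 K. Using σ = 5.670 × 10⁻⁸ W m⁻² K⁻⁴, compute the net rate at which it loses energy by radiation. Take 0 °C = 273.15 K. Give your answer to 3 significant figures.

T = 1214 °C + 273.15 = 1487.15 K.
Area A = 148 m².
Net radiated power P_net = εσA(T⁴ − T₀⁴) = 0.981×5.670×10⁻⁸×148×(1487.15⁴ − 319.3⁴).
T⁴ − T₀⁴ = 4.89124×10¹² − 1.03943×10¹⁰ = 4.88085×10¹² K⁴, so P_net = 4.02×10⁷ W.

Net loss ≈ 4.02×10⁷ W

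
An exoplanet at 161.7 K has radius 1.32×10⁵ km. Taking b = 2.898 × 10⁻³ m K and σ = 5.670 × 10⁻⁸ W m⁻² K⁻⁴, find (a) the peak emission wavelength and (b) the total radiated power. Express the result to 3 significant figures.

(a) λ_max = b/T = 2.898×10⁻³/161.7 = 1.792×10⁻⁵ m = 17.9 μm.
Surface area A = 4πR² = 4π(1.32×10⁸ m)² = 2.18956×10¹⁷ m².
(b) P = σAT⁴ = 5.670×10⁻⁸×2.18956×10¹⁷×(161.7)⁴ = 8.49×10¹⁸ W.

λ_max ≈ 17.9 μm; P ≈ 8.49×10¹⁸ W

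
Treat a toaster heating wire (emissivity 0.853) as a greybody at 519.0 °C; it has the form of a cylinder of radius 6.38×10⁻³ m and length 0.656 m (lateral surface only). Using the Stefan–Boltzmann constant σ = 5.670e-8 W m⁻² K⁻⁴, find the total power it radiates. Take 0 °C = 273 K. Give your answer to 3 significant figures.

P ≈ 500 W

T = 519.0 °C + 273 = 792.0 K.
Lateral area A = 2πrL = 2π×6.38×10⁻³×0.656 = 0.0262969 m².
P = εσAT⁴ = 0.853 × 5.670×10⁻⁸ × 0.0262969 × (792.0)⁴ = 500 W.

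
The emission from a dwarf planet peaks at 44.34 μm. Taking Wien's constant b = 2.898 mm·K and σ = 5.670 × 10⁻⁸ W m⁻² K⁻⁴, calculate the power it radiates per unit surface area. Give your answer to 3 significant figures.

Wien's law: T = b/λ_max = 2.898×10⁻³/4.434×10⁻⁵ = 65.3586 K.
Then I = σT⁴ = 5.670×10⁻⁸×(65.3586)⁴ = 1.03 W/m².

I ≈ 1.03 W/m²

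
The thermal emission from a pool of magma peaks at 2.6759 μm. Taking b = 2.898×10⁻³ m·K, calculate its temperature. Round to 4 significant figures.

T ≈ 1083 K

Wien's law gives T = b/λ_max = (2.898×10⁻³ m·K)/(2.6759×10⁻⁶ m) = 1083 K.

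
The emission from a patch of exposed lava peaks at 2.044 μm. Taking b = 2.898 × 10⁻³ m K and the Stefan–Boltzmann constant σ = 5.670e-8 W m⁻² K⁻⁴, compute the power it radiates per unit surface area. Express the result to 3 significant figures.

I ≈ 2.29×10⁵ W/m²

Wien's law: T = b/λ_max = 2.898×10⁻³/2.044×10⁻⁶ = 1417.81 K.
Then I = σT⁴ = 5.670×10⁻⁸×(1417.81)⁴ = 2.29×10⁵ W/m².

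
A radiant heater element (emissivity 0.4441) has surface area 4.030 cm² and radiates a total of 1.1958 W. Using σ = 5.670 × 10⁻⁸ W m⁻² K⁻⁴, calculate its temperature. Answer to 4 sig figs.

Area A = 4.030 cm² = 4.030×10⁻⁴ m².
P = εσAT⁴ ⇒ T = (P/(εσA))^(1/4) = (1.1958/(0.4441×5.670×10⁻⁸×4.030×10⁻⁴))^(1/4) = 585.9 K.

T ≈ 585.9 K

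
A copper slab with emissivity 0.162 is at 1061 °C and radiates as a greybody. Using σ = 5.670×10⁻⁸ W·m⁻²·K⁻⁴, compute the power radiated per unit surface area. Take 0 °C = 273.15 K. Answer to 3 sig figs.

T = 1061 °C + 273.15 = 1334.15 K.
Stefan–Boltzmann: I = εσT⁴ = 0.162 × 5.670×10⁻⁸ × (1334.15)⁴ = 2.91×10⁴ W/m².

I ≈ 2.91×10⁴ W/m²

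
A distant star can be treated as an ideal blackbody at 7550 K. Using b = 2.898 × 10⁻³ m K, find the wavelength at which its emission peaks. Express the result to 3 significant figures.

λ_max ≈ 0.384 μm

Wien's displacement law: λ_max = b/T = (2.898×10⁻³ m·K)/(7550 K) = 3.838×10⁻⁷ m.
That is 0.384 μm, in the visible range.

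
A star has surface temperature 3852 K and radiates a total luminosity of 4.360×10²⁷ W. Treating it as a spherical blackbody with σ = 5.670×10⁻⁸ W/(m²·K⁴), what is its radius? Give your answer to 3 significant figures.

R ≈ 5.27×10⁹ m

L = 4πR²σT⁴ ⇒ R = √(L/(4πσT⁴)).
σT⁴ = 1.24833×10⁷ W/m², so R = √(4.360×10²⁷/(4π×1.24833×10⁷)) = 5.27×10⁹ m.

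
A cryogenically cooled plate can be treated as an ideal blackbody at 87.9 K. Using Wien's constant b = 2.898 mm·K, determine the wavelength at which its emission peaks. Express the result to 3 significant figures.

Wien's displacement law: λ_max = b/T = (2.898×10⁻³ m·K)/(87.9 K) = 3.297×10⁻⁵ m.
That is 33.0 μm, in the infrared range.

λ_max ≈ 33.0 μm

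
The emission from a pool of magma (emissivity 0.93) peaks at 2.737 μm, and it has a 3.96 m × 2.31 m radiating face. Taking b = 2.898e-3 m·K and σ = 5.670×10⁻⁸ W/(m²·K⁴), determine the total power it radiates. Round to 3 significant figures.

P ≈ 6.06×10⁵ W

Wien's law: T = b/λ_max = 2.898×10⁻³/2.737×10⁻⁶ = 1058.82 K.
Area A = 3.96 × 2.31 = 9.1476 m².
Then P = εσAT⁴ = 0.93×5.670×10⁻⁸×9.1476×(1058.82)⁴ = 6.06×10⁵ W.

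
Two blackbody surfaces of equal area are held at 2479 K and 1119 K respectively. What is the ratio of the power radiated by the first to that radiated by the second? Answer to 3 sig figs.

P₁/P₂ ≈ 24.1

With equal areas, P₁/P₂ = (T₁/T₂)⁴ = (2479/1119)⁴ = 24.1.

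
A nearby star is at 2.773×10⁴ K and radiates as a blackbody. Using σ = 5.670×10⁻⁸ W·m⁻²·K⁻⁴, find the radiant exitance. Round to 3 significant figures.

Stefan–Boltzmann: I = σT⁴ = 5.670×10⁻⁸ × (2.773×10⁴)⁴ = 3.35×10¹⁰ W/m².

I ≈ 3.35×10¹⁰ W/m²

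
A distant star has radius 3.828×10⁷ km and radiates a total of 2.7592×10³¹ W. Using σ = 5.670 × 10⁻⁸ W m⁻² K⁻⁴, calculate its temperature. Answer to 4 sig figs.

T ≈ 1.275×10⁴ K

Surface area A = 4πR² = 4π(3.828×10¹⁰ m)² = 1.84142×10²² m².
P = σAT⁴ ⇒ T = (P/(σA))^(1/4) = (2.7592×10³¹/(5.670×10⁻⁸×1.84142×10²²))^(1/4) = 1.275×10⁴ K.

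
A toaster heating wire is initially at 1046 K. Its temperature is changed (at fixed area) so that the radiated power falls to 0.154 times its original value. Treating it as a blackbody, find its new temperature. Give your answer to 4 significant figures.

P ∝ T⁴, so T₂/T₁ = (P₂/P₁)^(1/4) = (0.154)^(1/4) = 0.626441.
T₂ = 1046 × 0.626441 = 655.3 K.

T₂ ≈ 655.3 K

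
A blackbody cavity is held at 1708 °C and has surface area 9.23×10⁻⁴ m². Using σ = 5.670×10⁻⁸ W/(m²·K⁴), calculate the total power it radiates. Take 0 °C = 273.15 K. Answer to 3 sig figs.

P ≈ 806 W

T = 1708 °C + 273.15 = 1981.15 K.
Area A = 9.23×10⁻⁴ m².
P = σAT⁴ = 5.670×10⁻⁸ × 9.23×10⁻⁴ × (1981.15)⁴ = 806 W.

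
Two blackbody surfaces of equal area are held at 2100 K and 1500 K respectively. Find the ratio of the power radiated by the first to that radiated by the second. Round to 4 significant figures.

P₁/P₂ ≈ 3.842

With equal areas, P₁/P₂ = (T₁/T₂)⁴ = (2100/1500)⁴ = 3.842.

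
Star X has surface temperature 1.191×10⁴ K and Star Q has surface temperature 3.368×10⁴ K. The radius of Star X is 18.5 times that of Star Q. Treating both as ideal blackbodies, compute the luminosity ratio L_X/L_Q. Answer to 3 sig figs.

L ∝ R²T⁴, so L_X/L_Q = (R_X/R_Q)²(T_X/T_Q)⁴ = (18.5)² × (1.191×10⁴/3.368×10⁴)⁴ = 342.25 × 0.0156372 = 5.35.

L_X/L_Q ≈ 5.35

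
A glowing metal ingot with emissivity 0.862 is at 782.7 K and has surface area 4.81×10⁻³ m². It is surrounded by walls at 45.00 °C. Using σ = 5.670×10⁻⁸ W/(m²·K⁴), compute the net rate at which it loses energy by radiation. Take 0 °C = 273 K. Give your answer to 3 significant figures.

Surroundings: T = 45.00 °C + 273 = 318.00 K.
Area A = 4.81×10⁻³ m².
Net radiated power P_net = εσA(T⁴ − T₀⁴) = 0.862×5.670×10⁻⁸×4.81×10⁻³×(782.7⁴ − 318.00⁴).
T⁴ − T₀⁴ = 3.75302×10¹¹ − 1.02261×10¹⁰ = 3.65076×10¹¹ K⁴, so P_net = 85.8 W.

Net loss ≈ 85.8 W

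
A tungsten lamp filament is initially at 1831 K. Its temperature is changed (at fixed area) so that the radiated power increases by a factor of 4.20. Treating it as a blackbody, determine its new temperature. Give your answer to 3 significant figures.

P ∝ T⁴, so T₂/T₁ = (P₂/P₁)^(1/4) = (4.20)^(1/4) = 1.43157.
T₂ = 1831 × 1.43157 = 2.62×10³ K.

T₂ ≈ 2.62×10³ K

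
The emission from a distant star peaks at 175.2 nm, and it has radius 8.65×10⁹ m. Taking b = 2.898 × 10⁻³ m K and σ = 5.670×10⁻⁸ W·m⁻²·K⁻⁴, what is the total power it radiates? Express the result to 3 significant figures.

Wien's law: T = b/λ_max = 2.898×10⁻³/1.752×10⁻⁷ = 16541.1 K.
Surface area A = 4πR² = 4π(8.65×10⁹ m)² = 9.40247×10²⁰ m².
Then P = σAT⁴ = 5.670×10⁻⁸×9.40247×10²⁰×(16541.1)⁴ = 3.99×10³⁰ W.

P ≈ 3.99×10³⁰ W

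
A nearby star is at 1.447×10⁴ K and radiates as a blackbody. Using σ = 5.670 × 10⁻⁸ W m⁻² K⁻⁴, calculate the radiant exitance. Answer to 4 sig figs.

Stefan–Boltzmann: I = σT⁴ = 5.670×10⁻⁸ × (1.447×10⁴)⁴ = 2.486×10⁹ W/m².

I ≈ 2.486×10⁹ W/m²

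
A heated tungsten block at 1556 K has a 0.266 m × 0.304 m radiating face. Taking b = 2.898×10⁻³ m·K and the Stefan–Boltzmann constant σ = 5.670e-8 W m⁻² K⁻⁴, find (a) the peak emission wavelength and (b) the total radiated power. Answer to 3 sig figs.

λ_max ≈ 1.86×10³ nm; P ≈ 2.69×10⁴ W

(a) λ_max = b/T = 2.898×10⁻³/1556 = 1.862×10⁻⁶ m = 1.86×10³ nm.
Area A = 0.266 × 0.304 = 0.080864 m².
(b) P = σAT⁴ = 5.670×10⁻⁸×0.080864×(1556)⁴ = 2.69×10⁴ W.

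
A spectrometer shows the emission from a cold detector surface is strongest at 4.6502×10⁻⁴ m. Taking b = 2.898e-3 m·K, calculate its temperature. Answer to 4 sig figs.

Wien's law gives T = b/λ_max = (2.898×10⁻³ m·K)/(4.6502×10⁻⁴ m) = 6.232 K.

T ≈ 6.232 K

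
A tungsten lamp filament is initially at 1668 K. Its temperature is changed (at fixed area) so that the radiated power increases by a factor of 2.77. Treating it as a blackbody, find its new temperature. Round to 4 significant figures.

T₂ ≈ 2152 K

P ∝ T⁴, so T₂/T₁ = (P₂/P₁)^(1/4) = (2.77)^(1/4) = 1.29009.
T₂ = 1668 × 1.29009 = 2152 K.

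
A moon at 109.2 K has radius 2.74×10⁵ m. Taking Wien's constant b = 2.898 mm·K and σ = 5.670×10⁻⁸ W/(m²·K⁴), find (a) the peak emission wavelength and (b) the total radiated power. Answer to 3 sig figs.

(a) λ_max = b/T = 2.898×10⁻³/109.2 = 2.654×10⁻⁵ m = 26.5 μm.
Surface area A = 4πR² = 4π(2.74×10⁵ m)² = 9.43433×10¹¹ m².
(b) P = σAT⁴ = 5.670×10⁻⁸×9.43433×10¹¹×(109.2)⁴ = 7.61×10¹² W.

λ_max ≈ 26.5 μm; P ≈ 7.61×10¹² W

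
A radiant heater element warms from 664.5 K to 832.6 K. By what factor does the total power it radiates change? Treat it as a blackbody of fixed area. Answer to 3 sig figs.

P₂/P₁ ≈ 2.46

P ∝ T⁴, so P₂/P₁ = (T₂/T₁)⁴ = (832.6/664.5)⁴ = (1.25297)⁴ = 2.46.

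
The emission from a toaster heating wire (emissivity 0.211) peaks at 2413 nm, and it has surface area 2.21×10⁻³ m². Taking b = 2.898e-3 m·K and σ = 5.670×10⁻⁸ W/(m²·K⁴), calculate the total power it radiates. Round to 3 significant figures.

P ≈ 55.0 W

Wien's law: T = b/λ_max = 2.898×10⁻³/2.413×10⁻⁶ = 1200.99 K.
Area A = 2.21×10⁻³ m².
Then P = εσAT⁴ = 0.211×5.670×10⁻⁸×2.21×10⁻³×(1200.99)⁴ = 55.0 W.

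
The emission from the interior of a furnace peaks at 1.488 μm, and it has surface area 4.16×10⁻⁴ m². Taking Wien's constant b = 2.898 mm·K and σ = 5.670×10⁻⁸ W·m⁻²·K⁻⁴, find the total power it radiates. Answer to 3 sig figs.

P ≈ 339 W

Wien's law: T = b/λ_max = 2.898×10⁻³/1.488×10⁻⁶ = 1947.58 K.
Area A = 4.16×10⁻⁴ m².
Then P = σAT⁴ = 5.670×10⁻⁸×4.16×10⁻⁴×(1947.58)⁴ = 339 W.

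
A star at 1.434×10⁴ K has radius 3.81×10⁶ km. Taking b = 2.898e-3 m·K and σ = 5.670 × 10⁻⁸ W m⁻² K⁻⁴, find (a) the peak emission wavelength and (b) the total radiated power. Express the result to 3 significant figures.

λ_max ≈ 202 nm; P ≈ 4.37×10²⁹ W

(a) λ_max = b/T = 2.898×10⁻³/1.434×10⁴ = 2.021×10⁻⁷ m = 202 nm.
Surface area A = 4πR² = 4π(3.81×10⁹ m)² = 1.82415×10²⁰ m².
(b) P = σAT⁴ = 5.670×10⁻⁸×1.82415×10²⁰×(1.434×10⁴)⁴ = 4.37×10²⁹ W.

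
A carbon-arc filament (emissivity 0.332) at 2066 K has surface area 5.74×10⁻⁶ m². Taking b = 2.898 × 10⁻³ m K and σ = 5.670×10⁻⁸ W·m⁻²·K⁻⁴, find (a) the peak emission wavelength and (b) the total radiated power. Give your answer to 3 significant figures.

λ_max ≈ 1.40 μm; P ≈ 1.97 W

(a) λ_max = b/T = 2.898×10⁻³/2066 = 1.403×10⁻⁶ m = 1.40 μm.
Area A = 5.74×10⁻⁶ m².
(b) P = εσAT⁴ = 0.332×5.670×10⁻⁸×5.74×10⁻⁶×(2066)⁴ = 1.97 W.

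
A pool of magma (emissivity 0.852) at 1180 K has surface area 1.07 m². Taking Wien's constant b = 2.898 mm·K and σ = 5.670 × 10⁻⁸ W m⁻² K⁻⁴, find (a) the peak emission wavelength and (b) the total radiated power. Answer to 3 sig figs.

λ_max ≈ 2.46×10³ nm; P ≈ 1.00×10⁵ W

(a) λ_max = b/T = 2.898×10⁻³/1180 = 2.456×10⁻⁶ m = 2.46×10³ nm.
Area A = 1.07 m².
(b) P = εσAT⁴ = 0.852×5.670×10⁻⁸×1.07×(1180)⁴ = 1.00×10⁵ W.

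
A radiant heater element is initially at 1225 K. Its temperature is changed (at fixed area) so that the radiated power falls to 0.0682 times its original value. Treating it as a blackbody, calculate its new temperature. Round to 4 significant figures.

P ∝ T⁴, so T₂/T₁ = (P₂/P₁)^(1/4) = (0.0682)^(1/4) = 0.511030.
T₂ = 1225 × 0.511030 = 626.0 K.

T₂ ≈ 626.0 K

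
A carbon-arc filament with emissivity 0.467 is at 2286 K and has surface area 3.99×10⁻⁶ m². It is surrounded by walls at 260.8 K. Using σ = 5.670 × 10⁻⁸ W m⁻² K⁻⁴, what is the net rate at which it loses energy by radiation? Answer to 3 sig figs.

Area A = 3.99×10⁻⁶ m².
Net radiated power P_net = εσA(T⁴ − T₀⁴) = 0.467×5.670×10⁻⁸×3.99×10⁻⁶×(2286⁴ − 260.8⁴).
T⁴ − T₀⁴ = 2.73089×10¹³ − 4.62626×10⁹ = 2.73043×10¹³ K⁴, so P_net = 2.88 W.

Net loss ≈ 2.88 W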